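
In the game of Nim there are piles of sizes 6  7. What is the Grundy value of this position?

1

Compute the nim-sum pairwise:
6 ^ 7 = 1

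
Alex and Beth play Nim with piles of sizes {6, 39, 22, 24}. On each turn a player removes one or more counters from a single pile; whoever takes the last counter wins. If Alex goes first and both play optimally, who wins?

Alex wins

In binary:
  000110  (6)
  100111  (39)
  010110  (22)
  011000  (24)
  ------
  101111  (47)
The nim-sum is 47 ≠ 0, so this is an N-position: the player to move can win; Alex has a winning move.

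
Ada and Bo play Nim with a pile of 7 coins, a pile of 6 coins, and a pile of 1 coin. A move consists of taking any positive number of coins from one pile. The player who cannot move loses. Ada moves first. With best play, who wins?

Bo wins

Bitwise XOR of the heap sizes:
  111  (7)
  110  (6)
  001  (1)
  ---
  000  (0)
The nim-sum is 0, so this is a P-position: the player to move is in a losing position under optimal play; Ada is about to move from it and so loses — Bo wins.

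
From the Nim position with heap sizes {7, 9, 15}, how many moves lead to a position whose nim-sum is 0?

Nim-sum: 7 ^ 9 ^ 15 = 1.
The overall nim-sum is X = 1. A heap of size p has a winning move iff p XOR X < p (reduce it to p XOR X).
  7: 7 XOR 1 = 6 < 7 — winning move (to 6).
  9: 9 XOR 1 = 8 < 9 — winning move (to 8).
  15: 15 XOR 1 = 14 < 15 — winning move (to 14).
That gives 3 winning moves.

3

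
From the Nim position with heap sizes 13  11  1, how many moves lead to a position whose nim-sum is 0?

1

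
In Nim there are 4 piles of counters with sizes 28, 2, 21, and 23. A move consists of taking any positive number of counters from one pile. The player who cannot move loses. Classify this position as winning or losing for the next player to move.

Winning position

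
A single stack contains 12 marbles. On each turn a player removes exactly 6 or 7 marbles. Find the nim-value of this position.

Compute g(0), g(1), … for moves {6, 7}:
g(0) = mex{} = 0
g(1) = mex{} = 0
g(2) = mex{} = 0
g(3) = mex{} = 0
g(4) = mex{} = 0
g(5) = mex{} = 0
g(6) = mex{0} = 1
g(7) = mex{0} = 1
g(8) = mex{0} = 1
g(9) = mex{0} = 1
g(10) = mex{0} = 1
g(11) = mex{0} = 1
g(12) = mex{0,1} = 2
So g(12) = 2.

2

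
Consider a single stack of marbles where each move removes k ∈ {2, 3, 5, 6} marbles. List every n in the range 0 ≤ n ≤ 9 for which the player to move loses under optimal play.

0, 1, 8, 9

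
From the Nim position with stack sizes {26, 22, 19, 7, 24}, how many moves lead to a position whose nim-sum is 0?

Nim-sum: 26 ^ 22 ^ 19 ^ 7 ^ 24 = 0.
The nim-sum is already 0, so every move leaves a nonzero nim-sum — there are no winning moves.

0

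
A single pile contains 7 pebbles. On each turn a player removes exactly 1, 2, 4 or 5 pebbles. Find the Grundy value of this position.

1

Compute g(0), g(1), … for moves {1, 2, 4, 5}:
k:     0  1  2  3  4  5  6  7
g(k):  0  1  2  0  1  2  0  1
So g(7) = 1.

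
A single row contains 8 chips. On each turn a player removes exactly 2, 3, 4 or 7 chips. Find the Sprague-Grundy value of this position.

Build the Grundy sequence with g(k) = mex{g(k−s) : s ∈ {2, 3, 4, 7}, s ≤ k}:
g(0) = mex{} = 0
g(1) = mex{} = 0
g(2) = mex{0} = 1
g(3) = mex{0} = 1
g(4) = mex{0,1} = 2
g(5) = mex{0,1} = 2
g(6) = mex{1,2} = 0
g(7) = mex{0,1,2} = 3
g(8) = mex{0,2} = 1
So g(8) = 1.

1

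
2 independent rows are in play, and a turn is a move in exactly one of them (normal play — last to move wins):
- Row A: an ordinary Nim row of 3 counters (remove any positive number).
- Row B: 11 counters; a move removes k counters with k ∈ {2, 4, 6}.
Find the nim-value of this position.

2

Row A is a plain Nim row of size 3, so its Grundy value is 3.
Grundy values for row B (subtraction set {2, 4, 6}):
k:     0  1  2  3  4  5  6  7  8  9 10 11
g(k):  0  0  1  1  2  2  3  3  0  0  1  1
So g(11) = 1.
By the Sprague-Grundy theorem, the Grundy value of a sum of independent games is the XOR of the component values.
Combined value = 3 ⊕ 1 = 2.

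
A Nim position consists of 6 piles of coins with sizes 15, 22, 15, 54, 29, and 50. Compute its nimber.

15

In binary:
  001111  (15)
  010110  (22)
  001111  (15)
  110110  (54)
  011101  (29)
  110010  (50)
  ------
  001111  (15)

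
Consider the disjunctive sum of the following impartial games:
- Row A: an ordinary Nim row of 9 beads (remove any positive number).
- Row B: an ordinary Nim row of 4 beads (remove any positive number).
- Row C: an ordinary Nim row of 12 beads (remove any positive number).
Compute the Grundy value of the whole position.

1

Row A is a plain Nim row of size 9, so its Grundy value is 9.
Row B is a plain Nim row of size 4, so its Grundy value is 4.
Row C is a plain Nim row of size 12, so its Grundy value is 12.
The value of a disjunctive sum is the nim-sum of the parts.
Combined value = 9 XOR 4 XOR 12 = 1.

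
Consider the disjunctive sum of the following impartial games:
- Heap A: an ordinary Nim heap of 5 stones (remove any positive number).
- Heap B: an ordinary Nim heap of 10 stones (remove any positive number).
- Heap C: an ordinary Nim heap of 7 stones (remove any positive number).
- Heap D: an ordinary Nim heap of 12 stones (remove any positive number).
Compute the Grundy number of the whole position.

Heap A is a plain Nim heap of size 5, so its Grundy value is 5.
Heap B is a plain Nim heap of size 10, so its Grundy value is 10.
Heap C is a plain Nim heap of size 7, so its Grundy value is 7.
Heap D is a plain Nim heap of size 12, so its Grundy value is 12.
The value of a disjunctive sum is the nim-sum of the parts.
Combined value = 5 XOR 10 XOR 7 XOR 12 = 4.

4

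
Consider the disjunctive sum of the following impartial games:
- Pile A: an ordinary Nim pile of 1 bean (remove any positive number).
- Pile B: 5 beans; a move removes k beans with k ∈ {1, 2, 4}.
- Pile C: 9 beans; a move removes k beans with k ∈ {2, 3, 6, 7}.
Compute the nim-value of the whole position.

Pile A is a plain Nim pile of size 1, so its Grundy value is 1.
Build the Grundy sequence for pile B with g(k) = mex{g(k−s) : s ∈ {1, 2, 4}, s ≤ k}:
g(0) = mex{} = 0
g(1) = mex{0} = 1
g(2) = mex{0,1} = 2
g(3) = mex{1,2} = 0
g(4) = mex{0,2} = 1
g(5) = mex{0,1} = 2
So g(5) = 2.
Build the Grundy sequence for pile C with g(k) = mex{g(k−s) : s ∈ {2, 3, 6, 7}, s ≤ k}:
g(0) = mex{} = 0
g(1) = mex{} = 0
g(2) = mex{0} = 1
g(3) = mex{0} = 1
g(4) = mex{0,1} = 2
g(5) = mex{1} = 0
g(6) = mex{0,1,2} = 3
g(7) = mex{0,2} = 1
g(8) = mex{0,1,3} = 2
g(9) = mex{1,3} = 0
So g(9) = 0.
By the Sprague-Grundy theorem, the Grundy value of a sum of independent games is the XOR of the component values.
Combined value = 1 ⊕ 2 ⊕ 0 = 3.

3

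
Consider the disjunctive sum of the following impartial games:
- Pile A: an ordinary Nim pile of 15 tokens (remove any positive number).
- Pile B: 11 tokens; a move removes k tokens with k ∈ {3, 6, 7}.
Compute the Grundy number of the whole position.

Pile A is a plain Nim pile of size 15, so its Grundy value is 15.
Build the Grundy sequence for pile B with g(k) = mex{g(k−s) : s ∈ {3, 6, 7}, s ≤ k}:
g(0) = mex{} = 0
g(1) = mex{} = 0
g(2) = mex{} = 0
g(3) = mex{0} = 1
g(4) = mex{0} = 1
g(5) = mex{0} = 1
g(6) = mex{0,1} = 2
g(7) = mex{0,1} = 2
g(8) = mex{0,1} = 2
g(9) = mex{0,1,2} = 3
g(10) = mex{1,2} = 0
g(11) = mex{1,2} = 0
So g(11) = 0.
The value of a disjunctive sum is the nim-sum of the parts.
Combined value = 15 XOR 0 = 15.

15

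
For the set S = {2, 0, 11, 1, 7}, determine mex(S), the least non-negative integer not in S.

The values 0, 1, 2 are all present; 3 is the first non-negative integer missing from the set.

3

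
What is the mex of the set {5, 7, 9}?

0 is not in the set, so the mex is 0.

0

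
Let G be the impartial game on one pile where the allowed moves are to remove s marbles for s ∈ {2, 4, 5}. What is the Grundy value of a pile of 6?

3

Compute g(0), g(1), … for moves {2, 4, 5}:
k:     0  1  2  3  4  5  6
g(k):  0  0  1  1  2  2  3
So g(6) = 3.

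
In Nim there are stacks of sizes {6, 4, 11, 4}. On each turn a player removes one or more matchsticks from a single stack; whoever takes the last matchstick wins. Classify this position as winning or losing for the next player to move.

Nim-sum: 6 XOR 4 XOR 11 XOR 4 = 13.
The nim-sum is 13 ≠ 0, so this is an N-position: the player to move can win.

Winning position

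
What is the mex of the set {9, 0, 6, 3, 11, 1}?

The values 0, 1 are all present; 2 is the first non-negative integer missing from the set.

2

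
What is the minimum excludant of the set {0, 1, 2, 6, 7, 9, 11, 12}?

The values 0, 1, 2 are all present; 3 is the first non-negative integer missing from the set.

3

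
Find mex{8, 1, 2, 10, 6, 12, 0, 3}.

4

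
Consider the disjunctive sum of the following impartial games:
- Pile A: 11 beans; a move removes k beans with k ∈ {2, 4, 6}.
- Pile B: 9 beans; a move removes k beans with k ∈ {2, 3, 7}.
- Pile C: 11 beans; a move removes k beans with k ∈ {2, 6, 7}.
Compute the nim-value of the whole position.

2

Build the Grundy sequence for pile A with g(k) = mex{g(k−s) : s ∈ {2, 4, 6}, s ≤ k}:
k:     0  1  2  3  4  5  6  7  8  9 10 11
g(k):  0  0  1  1  2  2  3  3  0  0  1  1
So g(11) = 1.
Build the Grundy sequence for pile B with g(k) = mex{g(k−s) : s ∈ {2, 3, 7}, s ≤ k}:
g(0) = mex{} = 0
g(1) = mex{} = 0
g(2) = mex{0} = 1
g(3) = mex{0} = 1
g(4) = mex{0,1} = 2
g(5) = mex{1} = 0
g(6) = mex{1,2} = 0
g(7) = mex{0,2} = 1
g(8) = mex{0} = 1
g(9) = mex{0,1} = 2
So g(9) = 2.
Build the Grundy sequence for pile C with g(k) = mex{g(k−s) : s ∈ {2, 6, 7}, s ≤ k}:
k:     0  1  2  3  4  5  6  7  8  9 10 11
g(k):  0  0  1  1  0  0  1  1  2  0  3  1
So g(11) = 1.
The value of a disjunctive sum is the nim-sum of the parts.
Combined value = 1 ⊕ 2 ⊕ 1 = 2.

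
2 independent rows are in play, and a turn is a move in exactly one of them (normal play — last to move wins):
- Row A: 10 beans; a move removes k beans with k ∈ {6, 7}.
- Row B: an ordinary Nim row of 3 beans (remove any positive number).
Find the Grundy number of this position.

Build the Grundy sequence for row A with g(k) = mex{g(k−s) : s ∈ {6, 7}, s ≤ k}:
k:     0  1  2  3  4  5  6  7  8  9 10
g(k):  0  0  0  0  0  0  1  1  1  1  1
So g(10) = 1.
Row B is a plain Nim row of size 3, so its Grundy value is 3.
The value of a disjunctive sum is the nim-sum of the parts.
Combined value = 1 ⊕ 3 = 2.

2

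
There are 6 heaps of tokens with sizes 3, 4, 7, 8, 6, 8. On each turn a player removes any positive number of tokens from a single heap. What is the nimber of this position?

Bitwise XOR of the heap sizes:
  0011  (3)
  0100  (4)
  0111  (7)
  1000  (8)
  0110  (6)
  1000  (8)
  ----
  0110  (6)

6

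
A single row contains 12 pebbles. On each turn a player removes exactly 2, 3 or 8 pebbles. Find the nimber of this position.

1

Grundy values for subtraction set {2, 3, 8}:
k:     0  1  2  3  4  5  6  7  8  9 10 11 12
g(k):  0  0  1  1  2  0  0  1  1  2  0  0  1
So g(12) = 1.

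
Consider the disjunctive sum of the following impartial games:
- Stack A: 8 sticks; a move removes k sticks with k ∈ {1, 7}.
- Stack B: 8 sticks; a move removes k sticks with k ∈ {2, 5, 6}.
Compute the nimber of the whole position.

0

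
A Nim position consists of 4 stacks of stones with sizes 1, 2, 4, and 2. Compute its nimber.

Write each in binary and XOR column by column:
  001  (1)
  010  (2)
  100  (4)
  010  (2)
  ---
  101  (5)

5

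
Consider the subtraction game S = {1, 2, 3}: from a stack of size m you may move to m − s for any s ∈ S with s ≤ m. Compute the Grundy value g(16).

0

Grundy values for subtraction set {1, 2, 3}:
k:     0  1  2  3  4  5  6  7  8  9 10 11 12 13 14 15 16
g(k):  0  1  2  3  0  1  2  3  0  1  2  3  0  1  2  3  0
So g(16) = 0.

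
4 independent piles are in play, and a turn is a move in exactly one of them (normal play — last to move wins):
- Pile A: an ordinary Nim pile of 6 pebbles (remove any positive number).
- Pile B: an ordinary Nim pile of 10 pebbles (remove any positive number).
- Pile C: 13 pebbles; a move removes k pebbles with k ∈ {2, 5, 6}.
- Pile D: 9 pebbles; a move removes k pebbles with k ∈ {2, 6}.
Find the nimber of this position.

13

Pile A is a plain Nim pile of size 6, so its Grundy value is 6.
Pile B is a plain Nim pile of size 10, so its Grundy value is 10.
Grundy values for pile C (subtraction set {2, 5, 6}):
g(0) = mex{} = 0
g(1) = mex{} = 0
g(2) = mex{0} = 1
g(3) = mex{0} = 1
g(4) = mex{1} = 0
g(5) = mex{0,1} = 2
g(6) = mex{0} = 1
g(7) = mex{0,1,2} = 3
g(8) = mex{1} = 0
g(9) = mex{0,1,3} = 2
g(10) = mex{0,2} = 1
g(11) = mex{1,2} = 0
g(12) = mex{1,3} = 0
g(13) = mex{0,3} = 1
So g(13) = 1.
Grundy values for pile D (subtraction set {2, 6}):
g(0) = mex{} = 0
g(1) = mex{} = 0
g(2) = mex{0} = 1
g(3) = mex{0} = 1
g(4) = mex{1} = 0
g(5) = mex{1} = 0
g(6) = mex{0} = 1
g(7) = mex{0} = 1
g(8) = mex{1} = 0
g(9) = mex{1} = 0
So g(9) = 0.
The value of a disjunctive sum is the nim-sum of the parts.
Combined value = 6 XOR 10 XOR 1 XOR 0 = 13.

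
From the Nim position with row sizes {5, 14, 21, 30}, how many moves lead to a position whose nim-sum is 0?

0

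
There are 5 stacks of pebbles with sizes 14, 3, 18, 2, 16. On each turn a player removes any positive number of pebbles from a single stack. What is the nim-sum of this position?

Nim-sum: 14 ^ 3 ^ 18 ^ 2 ^ 16 = 13.

13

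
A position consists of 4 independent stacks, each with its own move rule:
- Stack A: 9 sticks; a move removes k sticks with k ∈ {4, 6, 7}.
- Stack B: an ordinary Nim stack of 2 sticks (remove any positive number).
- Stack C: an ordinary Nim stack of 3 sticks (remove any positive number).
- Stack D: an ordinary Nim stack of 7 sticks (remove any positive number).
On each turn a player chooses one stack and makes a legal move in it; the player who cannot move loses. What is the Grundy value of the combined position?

4

Build the Grundy sequence for stack A with g(k) = mex{g(k−s) : s ∈ {4, 6, 7}, s ≤ k}:
g(0) = mex{} = 0
g(1) = mex{} = 0
g(2) = mex{} = 0
g(3) = mex{} = 0
g(4) = mex{0} = 1
g(5) = mex{0} = 1
g(6) = mex{0} = 1
g(7) = mex{0} = 1
g(8) = mex{0,1} = 2
g(9) = mex{0,1} = 2
So g(9) = 2.
Stack B is a plain Nim stack of size 2, so its Grundy value is 2.
Stack C is a plain Nim stack of size 3, so its Grundy value is 3.
Stack D is a plain Nim stack of size 7, so its Grundy value is 7.
The value of a disjunctive sum is the nim-sum of the parts.
Combined value = 2 ⊕ 2 ⊕ 3 ⊕ 7 = 4.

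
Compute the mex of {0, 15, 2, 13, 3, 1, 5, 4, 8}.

The values 0, 1, 2, 3, 4, 5 are all present; 6 is the first non-negative integer missing from the set.

6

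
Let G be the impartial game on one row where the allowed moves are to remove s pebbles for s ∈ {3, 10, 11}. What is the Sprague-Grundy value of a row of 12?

Grundy values for subtraction set {3, 10, 11}:
g(0) = mex{} = 0
g(1) = mex{} = 0
g(2) = mex{} = 0
g(3) = mex{0} = 1
g(4) = mex{0} = 1
g(5) = mex{0} = 1
g(6) = mex{1} = 0
g(7) = mex{1} = 0
g(8) = mex{1} = 0
g(9) = mex{0} = 1
g(10) = mex{0} = 1
g(11) = mex{0} = 1
g(12) = mex{0,1} = 2
So g(12) = 2.

2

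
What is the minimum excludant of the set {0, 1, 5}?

2

The values 0, 1 are all present; 2 is the first non-negative integer missing from the set.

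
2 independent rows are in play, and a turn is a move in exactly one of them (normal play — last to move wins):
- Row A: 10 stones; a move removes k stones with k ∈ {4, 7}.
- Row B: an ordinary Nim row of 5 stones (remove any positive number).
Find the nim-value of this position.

7

Grundy values for row A (subtraction set {4, 7}):
g(0) = mex{} = 0
g(1) = mex{} = 0
g(2) = mex{} = 0
g(3) = mex{} = 0
g(4) = mex{0} = 1
g(5) = mex{0} = 1
g(6) = mex{0} = 1
g(7) = mex{0} = 1
g(8) = mex{0,1} = 2
g(9) = mex{0,1} = 2
g(10) = mex{0,1} = 2
So g(10) = 2.
Row B is a plain Nim row of size 5, so its Grundy value is 5.
By the Sprague-Grundy theorem, the Grundy value of a sum of independent games is the XOR of the component values.
Combined value = 2 ⊕ 5 = 7.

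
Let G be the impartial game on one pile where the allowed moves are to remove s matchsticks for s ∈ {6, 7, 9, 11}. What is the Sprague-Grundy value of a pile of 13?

Build the Grundy sequence with g(k) = mex{g(k−s) : s ∈ {6, 7, 9, 11}, s ≤ k}:
g(0) = mex{} = 0
g(1) = mex{} = 0
g(2) = mex{} = 0
g(3) = mex{} = 0
g(4) = mex{} = 0
g(5) = mex{} = 0
g(6) = mex{0} = 1
g(7) = mex{0} = 1
g(8) = mex{0} = 1
g(9) = mex{0} = 1
g(10) = mex{0} = 1
g(11) = mex{0} = 1
g(12) = mex{0,1} = 2
g(13) = mex{0,1} = 2
So g(13) = 2.

2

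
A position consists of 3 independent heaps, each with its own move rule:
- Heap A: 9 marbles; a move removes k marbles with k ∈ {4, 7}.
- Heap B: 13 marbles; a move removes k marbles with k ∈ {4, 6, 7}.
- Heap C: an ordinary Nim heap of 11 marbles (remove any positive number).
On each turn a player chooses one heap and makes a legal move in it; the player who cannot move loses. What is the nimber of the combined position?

9

Build the Grundy sequence for heap A with g(k) = mex{g(k−s) : s ∈ {4, 7}, s ≤ k}:
k:     0  1  2  3  4  5  6  7  8  9
g(k):  0  0  0  0  1  1  1  1  2  2
So g(9) = 2.
For heap B, compute g(0), g(1), … with moves {4, 6, 7}:
g(0) = mex{} = 0
g(1) = mex{} = 0
g(2) = mex{} = 0
g(3) = mex{} = 0
g(4) = mex{0} = 1
g(5) = mex{0} = 1
g(6) = mex{0} = 1
g(7) = mex{0} = 1
g(8) = mex{0,1} = 2
g(9) = mex{0,1} = 2
g(10) = mex{0,1} = 2
g(11) = mex{1} = 0
g(12) = mex{1,2} = 0
g(13) = mex{1,2} = 0
So g(13) = 0.
Heap C is a plain Nim heap of size 11, so its Grundy value is 11.
The value of a disjunctive sum is the nim-sum of the parts.
Combined value = 2 ⊕ 0 ⊕ 11 = 9.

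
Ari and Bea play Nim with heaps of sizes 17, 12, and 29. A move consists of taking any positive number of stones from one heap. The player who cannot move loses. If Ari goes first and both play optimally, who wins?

Bea wins

Write each in binary and XOR column by column:
  10001  (17)
  01100  (12)
  11101  (29)
  -----
  00000  (0)
The nim-sum is 0, so this is a P-position: the player to move is in a losing position under optimal play; Ari is about to move from it and so loses — Bea wins.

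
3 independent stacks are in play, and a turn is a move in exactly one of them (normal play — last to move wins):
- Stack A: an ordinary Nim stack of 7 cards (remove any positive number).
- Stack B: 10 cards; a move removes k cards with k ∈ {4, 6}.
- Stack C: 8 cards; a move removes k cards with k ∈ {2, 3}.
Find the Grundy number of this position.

Stack A is a plain Nim stack of size 7, so its Grundy value is 7.
For stack B, compute g(0), g(1), … with moves {4, 6}:
g(0) = mex{} = 0
g(1) = mex{} = 0
g(2) = mex{} = 0
g(3) = mex{} = 0
g(4) = mex{0} = 1
g(5) = mex{0} = 1
g(6) = mex{0} = 1
g(7) = mex{0} = 1
g(8) = mex{0,1} = 2
g(9) = mex{0,1} = 2
g(10) = mex{1} = 0
So g(10) = 0.
Grundy values for stack C (subtraction set {2, 3}):
g(0) = mex{} = 0
g(1) = mex{} = 0
g(2) = mex{0} = 1
g(3) = mex{0} = 1
g(4) = mex{0,1} = 2
g(5) = mex{1} = 0
g(6) = mex{1,2} = 0
g(7) = mex{0,2} = 1
g(8) = mex{0} = 1
So g(8) = 1.
By the Sprague-Grundy theorem, the Grundy value of a sum of independent games is the XOR of the component values.
Combined value = 7 XOR 0 XOR 1 = 6.

6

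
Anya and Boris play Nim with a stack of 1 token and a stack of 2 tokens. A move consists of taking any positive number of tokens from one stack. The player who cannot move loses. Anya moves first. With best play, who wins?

Write each in binary and XOR column by column:
  01  (1)
  10  (2)
  --
  11  (3)
The nim-sum is 3 ≠ 0, so this is an N-position: the player to move can win; Anya has a winning move.

Anya wins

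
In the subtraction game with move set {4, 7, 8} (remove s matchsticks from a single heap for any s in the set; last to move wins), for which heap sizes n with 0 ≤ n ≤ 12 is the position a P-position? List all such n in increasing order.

Build the Grundy sequence with g(k) = mex{g(k−s) : s ∈ {4, 7, 8}, s ≤ k}:
k:     0  1  2  3  4  5  6  7  8  9 10 11 12
g(k):  0  0  0  0  1  1  1  1  2  2  2  2  0
The P-positions (g = 0) in 0..12 are 0, 1, 2, 3, 12.

0, 1, 2, 3, 12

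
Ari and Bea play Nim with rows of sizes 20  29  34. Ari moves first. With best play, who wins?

Ari wins

Write each in binary and XOR column by column:
  010100  (20)
  011101  (29)
  100010  (34)
  ------
  101011  (43)
The nim-sum is 43 ≠ 0, so this is an N-position: the player to move can win; Ari has a winning move.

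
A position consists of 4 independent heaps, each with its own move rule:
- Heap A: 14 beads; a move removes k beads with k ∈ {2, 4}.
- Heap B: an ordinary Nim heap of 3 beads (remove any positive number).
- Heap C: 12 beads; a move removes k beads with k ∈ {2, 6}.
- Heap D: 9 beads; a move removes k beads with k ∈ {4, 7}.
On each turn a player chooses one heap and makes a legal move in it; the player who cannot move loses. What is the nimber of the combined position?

For heap A, compute g(0), g(1), … with moves {2, 4}:
k:     0  1  2  3  4  5  6  7  8  9 10 11 12 13 14
g(k):  0  0  1  1  2  2  0  0  1  1  2  2  0  0  1
So g(14) = 1.
Heap B is a plain Nim heap of size 3, so its Grundy value is 3.
For heap C, compute g(0), g(1), … with moves {2, 6}:
k:     0  1  2  3  4  5  6  7  8  9 10 11 12
g(k):  0  0  1  1  0  0  1  1  0  0  1  1  0
So g(12) = 0.
For heap D, compute g(0), g(1), … with moves {4, 7}:
k:     0  1  2  3  4  5  6  7  8  9
g(k):  0  0  0  0  1  1  1  1  2  2
So g(9) = 2.
The value of a disjunctive sum is the nim-sum of the parts.
Combined value = 1 ⊕ 3 ⊕ 0 ⊕ 2 = 0.

0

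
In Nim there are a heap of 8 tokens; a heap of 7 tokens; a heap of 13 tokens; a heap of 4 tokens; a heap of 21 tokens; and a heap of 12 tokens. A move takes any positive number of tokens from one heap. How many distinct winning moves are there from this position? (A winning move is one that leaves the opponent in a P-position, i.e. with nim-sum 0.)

In binary:
  01000  (8)
  00111  (7)
  01101  (13)
  00100  (4)
  10101  (21)
  01100  (12)
  -----
  11111  (31)
The overall nim-sum is X = 31. A heap of size p has a winning move iff p XOR X < p (reduce it to p XOR X).
  8: 8 XOR 31 = 23 ≥ 8 — no move.
  7: 7 XOR 31 = 24 ≥ 7 — no move.
  13: 13 XOR 31 = 18 ≥ 13 — no move.
  4: 4 XOR 31 = 27 ≥ 4 — no move.
  21: 21 XOR 31 = 10 < 21 — winning move (to 10).
  12: 12 XOR 31 = 19 ≥ 12 — no move.
That gives 1 winning move.

1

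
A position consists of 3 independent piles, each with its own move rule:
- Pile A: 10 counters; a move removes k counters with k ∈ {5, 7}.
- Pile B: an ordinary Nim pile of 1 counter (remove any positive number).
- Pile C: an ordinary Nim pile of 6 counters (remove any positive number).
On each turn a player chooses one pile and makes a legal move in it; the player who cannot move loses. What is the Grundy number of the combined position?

5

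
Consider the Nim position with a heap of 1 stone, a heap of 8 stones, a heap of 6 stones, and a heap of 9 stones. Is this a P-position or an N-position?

N-position

Write each in binary and XOR column by column:
  0001  (1)
  1000  (8)
  0110  (6)
  1001  (9)
  ----
  0110  (6)
The nim-sum is 6 ≠ 0, so this is an N-position: the player to move can win.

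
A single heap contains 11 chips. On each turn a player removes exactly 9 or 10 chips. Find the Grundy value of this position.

1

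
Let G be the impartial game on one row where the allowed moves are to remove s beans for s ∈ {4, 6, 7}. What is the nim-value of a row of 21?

2

Grundy values for subtraction set {4, 6, 7}:
k:     0  1  2  3  4  5  6  7  8  9 10 11 12 13 14 15 16 17 18 19 20 21
g(k):  0  0  0  0  1  1  1  1  2  2  2  0  0  0  0  1  1  1  1  2  2  2
So g(21) = 2.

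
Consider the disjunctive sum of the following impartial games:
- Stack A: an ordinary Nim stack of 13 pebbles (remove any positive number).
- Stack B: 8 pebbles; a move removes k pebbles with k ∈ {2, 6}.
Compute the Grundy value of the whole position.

13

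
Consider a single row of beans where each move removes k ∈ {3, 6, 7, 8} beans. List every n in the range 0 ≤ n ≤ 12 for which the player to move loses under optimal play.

Grundy values for subtraction set {3, 6, 7, 8}:
k:     0  1  2  3  4  5  6  7  8  9 10 11 12
g(k):  0  0  0  1  1  1  2  2  2  3  3  0  0
The P-positions (g = 0) in 0..12 are 0, 1, 2, 11, 12.

0, 1, 2, 11, 12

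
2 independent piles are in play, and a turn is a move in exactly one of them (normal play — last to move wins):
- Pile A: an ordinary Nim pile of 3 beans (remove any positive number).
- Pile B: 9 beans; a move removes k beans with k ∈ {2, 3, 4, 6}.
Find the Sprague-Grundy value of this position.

3

Pile A is a plain Nim pile of size 3, so its Grundy value is 3.
Build the Grundy sequence for pile B with g(k) = mex{g(k−s) : s ∈ {2, 3, 4, 6}, s ≤ k}:
k:     0  1  2  3  4  5  6  7  8  9
g(k):  0  0  1  1  2  2  3  3  0  0
So g(9) = 0.
By the Sprague-Grundy theorem, the Grundy value of a sum of independent games is the XOR of the component values.
Combined value = 3 ⊕ 0 = 3.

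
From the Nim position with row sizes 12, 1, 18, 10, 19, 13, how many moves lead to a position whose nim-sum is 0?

Nim-sum: 12 ⊕ 1 ⊕ 18 ⊕ 10 ⊕ 19 ⊕ 13 = 11.
The overall nim-sum is X = 11. A row of size p has a winning move iff p XOR X < p (reduce it to p XOR X).
  12: 12 XOR 11 = 7 < 12 — winning move (to 7).
  1: 1 XOR 11 = 10 ≥ 1 — no move.
  18: 18 XOR 11 = 25 ≥ 18 — no move.
  10: 10 XOR 11 = 1 < 10 — winning move (to 1).
  19: 19 XOR 11 = 24 ≥ 19 — no move.
  13: 13 XOR 11 = 6 < 13 — winning move (to 6).
That gives 3 winning moves.

3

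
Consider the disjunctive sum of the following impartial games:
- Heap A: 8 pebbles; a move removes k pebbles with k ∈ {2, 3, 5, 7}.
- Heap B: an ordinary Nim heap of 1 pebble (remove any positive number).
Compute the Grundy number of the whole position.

5

Build the Grundy sequence for heap A with g(k) = mex{g(k−s) : s ∈ {2, 3, 5, 7}, s ≤ k}:
k:     0  1  2  3  4  5  6  7  8
g(k):  0  0  1  1  2  2  3  3  4
So g(8) = 4.
Heap B is a plain Nim heap of size 1, so its Grundy value is 1.
The value of a disjunctive sum is the nim-sum of the parts.
Combined value = 4 ⊕ 1 = 5.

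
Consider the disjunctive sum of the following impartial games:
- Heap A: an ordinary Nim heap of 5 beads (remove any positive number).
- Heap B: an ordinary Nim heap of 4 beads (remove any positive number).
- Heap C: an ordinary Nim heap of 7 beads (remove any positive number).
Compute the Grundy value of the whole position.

Heap A is a plain Nim heap of size 5, so its Grundy value is 5.
Heap B is a plain Nim heap of size 4, so its Grundy value is 4.
Heap C is a plain Nim heap of size 7, so its Grundy value is 7.
By the Sprague-Grundy theorem, the Grundy value of a sum of independent games is the XOR of the component values.
Combined value = 5 XOR 4 XOR 7 = 6.

6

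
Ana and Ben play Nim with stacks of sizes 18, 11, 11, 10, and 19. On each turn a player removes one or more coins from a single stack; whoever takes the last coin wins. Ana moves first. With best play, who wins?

Ana wins

Nim-sum: 18 ^ 11 ^ 11 ^ 10 ^ 19 = 11.
The nim-sum is 11 ≠ 0, so this is an N-position: the player to move can win; Ana has a winning move.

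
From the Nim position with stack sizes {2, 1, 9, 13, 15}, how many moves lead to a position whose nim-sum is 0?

3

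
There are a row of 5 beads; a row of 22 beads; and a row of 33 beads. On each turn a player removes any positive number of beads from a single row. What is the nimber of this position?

50

Compute the nim-sum pairwise:
5 ⊕ 22 = 19
19 ⊕ 33 = 50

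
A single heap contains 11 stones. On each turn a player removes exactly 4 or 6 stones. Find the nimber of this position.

Build the Grundy sequence with g(k) = mex{g(k−s) : s ∈ {4, 6}, s ≤ k}:
k:     0  1  2  3  4  5  6  7  8  9 10 11
g(k):  0  0  0  0  1  1  1  1  2  2  0  0
So g(11) = 0.

0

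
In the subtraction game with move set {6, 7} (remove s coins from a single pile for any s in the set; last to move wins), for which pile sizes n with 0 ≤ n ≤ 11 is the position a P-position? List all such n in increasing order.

0, 1, 2, 3, 4, 5

Compute g(0), g(1), … for moves {6, 7}:
k:     0  1  2  3  4  5  6  7  8  9 10 11
g(k):  0  0  0  0  0  0  1  1  1  1  1  1
The P-positions (g = 0) in 0..11 are 0, 1, 2, 3, 4, 5.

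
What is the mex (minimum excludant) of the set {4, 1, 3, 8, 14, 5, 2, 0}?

6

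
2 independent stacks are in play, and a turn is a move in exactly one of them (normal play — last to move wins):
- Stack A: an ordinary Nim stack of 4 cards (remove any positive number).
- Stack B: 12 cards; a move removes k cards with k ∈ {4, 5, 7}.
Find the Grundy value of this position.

4

Stack A is a plain Nim stack of size 4, so its Grundy value is 4.
Grundy values for stack B (subtraction set {4, 5, 7}):
k:     0  1  2  3  4  5  6  7  8  9 10 11 12
g(k):  0  0  0  0  1  1  1  1  2  2  2  0  0
So g(12) = 0.
By the Sprague-Grundy theorem, the Grundy value of a sum of independent games is the XOR of the component values.
Combined value = 4 XOR 0 = 4.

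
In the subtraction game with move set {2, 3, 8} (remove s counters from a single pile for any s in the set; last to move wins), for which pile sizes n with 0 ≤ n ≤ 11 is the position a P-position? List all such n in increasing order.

0, 1, 5, 6, 10, 11

Build the Grundy sequence with g(k) = mex{g(k−s) : s ∈ {2, 3, 8}, s ≤ k}:
g(0) = mex{} = 0
g(1) = mex{} = 0
g(2) = mex{0} = 1
g(3) = mex{0} = 1
g(4) = mex{0,1} = 2
g(5) = mex{1} = 0
g(6) = mex{1,2} = 0
g(7) = mex{0,2} = 1
g(8) = mex{0} = 1
g(9) = mex{0,1} = 2
g(10) = mex{1} = 0
g(11) = mex{1,2} = 0
The P-positions (g = 0) in 0..11 are 0, 1, 5, 6, 10, 11.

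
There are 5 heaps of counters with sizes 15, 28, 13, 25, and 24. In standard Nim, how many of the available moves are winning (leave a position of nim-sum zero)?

3

Write each in binary and XOR column by column:
  01111  (15)
  11100  (28)
  01101  (13)
  11001  (25)
  11000  (24)
  -----
  11111  (31)
The overall nim-sum is X = 31. A heap of size p has a winning move iff p XOR X < p (reduce it to p XOR X).
  15: 15 XOR 31 = 16 ≥ 15 — no move.
  28: 28 XOR 31 = 3 < 28 — winning move (to 3).
  13: 13 XOR 31 = 18 ≥ 13 — no move.
  25: 25 XOR 31 = 6 < 25 — winning move (to 6).
  24: 24 XOR 31 = 7 < 24 — winning move (to 7).
That gives 3 winning moves.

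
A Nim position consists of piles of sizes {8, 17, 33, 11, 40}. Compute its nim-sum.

Write each in binary and XOR column by column:
  001000  (8)
  010001  (17)
  100001  (33)
  001011  (11)
  101000  (40)
  ------
  011011  (27)

27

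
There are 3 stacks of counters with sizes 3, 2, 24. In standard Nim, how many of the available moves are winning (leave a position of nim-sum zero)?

Compute the nim-sum pairwise:
3 ^ 2 = 1
1 ^ 24 = 25
The overall nim-sum is X = 25. A stack of size p has a winning move iff p XOR X < p (reduce it to p XOR X).
  3: 3 XOR 25 = 26 ≥ 3 — no move.
  2: 2 XOR 25 = 27 ≥ 2 — no move.
  24: 24 XOR 25 = 1 < 24 — winning move (to 1).
That gives 1 winning move.

1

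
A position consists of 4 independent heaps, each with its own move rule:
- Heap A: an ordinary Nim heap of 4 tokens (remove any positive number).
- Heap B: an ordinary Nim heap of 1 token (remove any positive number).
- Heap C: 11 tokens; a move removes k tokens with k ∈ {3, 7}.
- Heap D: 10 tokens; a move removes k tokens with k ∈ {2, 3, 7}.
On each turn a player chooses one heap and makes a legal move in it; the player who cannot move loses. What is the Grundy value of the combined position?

5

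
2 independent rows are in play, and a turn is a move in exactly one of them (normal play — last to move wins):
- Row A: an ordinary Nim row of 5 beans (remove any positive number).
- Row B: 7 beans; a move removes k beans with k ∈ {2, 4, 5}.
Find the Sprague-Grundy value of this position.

Row A is a plain Nim row of size 5, so its Grundy value is 5.
Grundy values for row B (subtraction set {2, 4, 5}):
k:     0  1  2  3  4  5  6  7
g(k):  0  0  1  1  2  2  3  0
So g(7) = 0.
The value of a disjunctive sum is the nim-sum of the parts.
Combined value = 5 ⊕ 0 = 5.

5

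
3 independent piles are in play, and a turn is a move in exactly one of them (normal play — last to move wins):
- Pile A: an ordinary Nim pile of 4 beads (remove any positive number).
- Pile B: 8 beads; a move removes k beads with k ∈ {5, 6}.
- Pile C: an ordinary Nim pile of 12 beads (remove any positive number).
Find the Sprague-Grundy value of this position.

Pile A is a plain Nim pile of size 4, so its Grundy value is 4.
Grundy values for pile B (subtraction set {5, 6}):
k:     0  1  2  3  4  5  6  7  8
g(k):  0  0  0  0  0  1  1  1  1
So g(8) = 1.
Pile C is a plain Nim pile of size 12, so its Grundy value is 12.
The value of a disjunctive sum is the nim-sum of the parts.
Combined value = 4 ⊕ 1 ⊕ 12 = 9.

9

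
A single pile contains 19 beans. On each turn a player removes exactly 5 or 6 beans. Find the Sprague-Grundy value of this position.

1

Grundy values for subtraction set {5, 6}:
k:     0  1  2  3  4  5  6  7  8  9 10 11 12 13 14 15 16 17 18 19
g(k):  0  0  0  0  0  1  1  1  1  1  2  0  0  0  0  0  1  1  1  1
So g(19) = 1.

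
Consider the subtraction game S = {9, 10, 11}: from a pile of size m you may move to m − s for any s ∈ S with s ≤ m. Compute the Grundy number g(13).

1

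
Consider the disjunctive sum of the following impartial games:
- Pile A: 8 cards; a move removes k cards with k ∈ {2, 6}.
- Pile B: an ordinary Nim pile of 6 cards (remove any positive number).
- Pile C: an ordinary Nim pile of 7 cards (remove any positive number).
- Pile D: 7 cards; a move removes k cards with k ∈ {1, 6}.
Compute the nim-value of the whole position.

For pile A, compute g(0), g(1), … with moves {2, 6}:
k:     0  1  2  3  4  5  6  7  8
g(k):  0  0  1  1  0  0  1  1  0
So g(8) = 0.
Pile B is a plain Nim pile of size 6, so its Grundy value is 6.
Pile C is a plain Nim pile of size 7, so its Grundy value is 7.
For pile D, compute g(0), g(1), … with moves {1, 6}:
k:     0  1  2  3  4  5  6  7
g(k):  0  1  0  1  0  1  2  0
So g(7) = 0.
The value of a disjunctive sum is the nim-sum of the parts.
Combined value = 0 ⊕ 6 ⊕ 7 ⊕ 0 = 1.

1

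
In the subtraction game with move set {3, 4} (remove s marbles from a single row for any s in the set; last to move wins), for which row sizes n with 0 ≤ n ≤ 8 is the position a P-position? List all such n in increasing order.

Compute g(0), g(1), … for moves {3, 4}:
k:     0  1  2  3  4  5  6  7  8
g(k):  0  0  0  1  1  1  2  0  0
The P-positions (g = 0) in 0..8 are 0, 1, 2, 7, 8.

0, 1, 2, 7, 8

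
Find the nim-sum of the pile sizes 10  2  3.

11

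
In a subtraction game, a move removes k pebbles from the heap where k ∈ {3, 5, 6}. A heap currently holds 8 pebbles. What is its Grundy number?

Build the Grundy sequence with g(k) = mex{g(k−s) : s ∈ {3, 5, 6}, s ≤ k}:
k:     0  1  2  3  4  5  6  7  8
g(k):  0  0  0  1  1  1  2  2  2
So g(8) = 2.

2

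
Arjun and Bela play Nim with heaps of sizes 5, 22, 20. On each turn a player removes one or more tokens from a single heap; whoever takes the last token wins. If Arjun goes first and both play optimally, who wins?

Arjun wins

Bitwise XOR of the heap sizes:
  00101  (5)
  10110  (22)
  10100  (20)
  -----
  00111  (7)
The nim-sum is 7 ≠ 0, so this is an N-position: the player to move can win; Arjun has a winning move.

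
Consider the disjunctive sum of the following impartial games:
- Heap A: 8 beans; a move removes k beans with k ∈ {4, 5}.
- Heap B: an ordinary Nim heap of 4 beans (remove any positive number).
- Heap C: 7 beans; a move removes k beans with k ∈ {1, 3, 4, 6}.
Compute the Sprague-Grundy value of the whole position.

6

Build the Grundy sequence for heap A with g(k) = mex{g(k−s) : s ∈ {4, 5}, s ≤ k}:
k:     0  1  2  3  4  5  6  7  8
g(k):  0  0  0  0  1  1  1  1  2
So g(8) = 2.
Heap B is a plain Nim heap of size 4, so its Grundy value is 4.
Build the Grundy sequence for heap C with g(k) = mex{g(k−s) : s ∈ {1, 3, 4, 6}, s ≤ k}:
k:     0  1  2  3  4  5  6  7
g(k):  0  1  0  1  2  3  2  0
So g(7) = 0.
By the Sprague-Grundy theorem, the Grundy value of a sum of independent games is the XOR of the component values.
Combined value = 2 XOR 4 XOR 0 = 6.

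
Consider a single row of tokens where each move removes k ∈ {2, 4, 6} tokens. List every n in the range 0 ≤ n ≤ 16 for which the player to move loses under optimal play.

Compute g(0), g(1), … for moves {2, 4, 6}:
k:     0  1  2  3  4  5  6  7  8  9 10 11 12 13 14 15 16
g(k):  0  0  1  1  2  2  3  3  0  0  1  1  2  2  3  3  0
The P-positions (g = 0) in 0..16 are 0, 1, 8, 9, 16.

0, 1, 8, 9, 16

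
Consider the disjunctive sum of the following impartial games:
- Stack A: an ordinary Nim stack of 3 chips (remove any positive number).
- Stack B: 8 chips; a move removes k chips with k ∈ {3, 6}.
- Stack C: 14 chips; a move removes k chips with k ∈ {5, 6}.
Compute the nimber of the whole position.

1

Stack A is a plain Nim stack of size 3, so its Grundy value is 3.
Build the Grundy sequence for stack B with g(k) = mex{g(k−s) : s ∈ {3, 6}, s ≤ k}:
g(0) = mex{} = 0
g(1) = mex{} = 0
g(2) = mex{} = 0
g(3) = mex{0} = 1
g(4) = mex{0} = 1
g(5) = mex{0} = 1
g(6) = mex{0,1} = 2
g(7) = mex{0,1} = 2
g(8) = mex{0,1} = 2
So g(8) = 2.
For stack C, compute g(0), g(1), … with moves {5, 6}:
g(0) = mex{} = 0
g(1) = mex{} = 0
g(2) = mex{} = 0
g(3) = mex{} = 0
g(4) = mex{} = 0
g(5) = mex{0} = 1
g(6) = mex{0} = 1
g(7) = mex{0} = 1
g(8) = mex{0} = 1
g(9) = mex{0} = 1
g(10) = mex{0,1} = 2
g(11) = mex{1} = 0
g(12) = mex{1} = 0
g(13) = mex{1} = 0
g(14) = mex{1} = 0
So g(14) = 0.
The value of a disjunctive sum is the nim-sum of the parts.
Combined value = 3 ⊕ 2 ⊕ 0 = 1.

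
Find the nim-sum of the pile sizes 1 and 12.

13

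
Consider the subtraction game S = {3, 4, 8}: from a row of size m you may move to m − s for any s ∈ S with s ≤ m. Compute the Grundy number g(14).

0

Grundy values for subtraction set {3, 4, 8}:
k:     0  1  2  3  4  5  6  7  8  9 10 11 12 13 14
g(k):  0  0  0  1  1  1  2  0  2  3  1  3  0  0  0
So g(14) = 0.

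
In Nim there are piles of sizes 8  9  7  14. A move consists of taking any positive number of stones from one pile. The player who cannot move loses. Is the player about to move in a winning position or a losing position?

Winning position

Nim-sum: 8 ⊕ 9 ⊕ 7 ⊕ 14 = 8.
The nim-sum is 8 ≠ 0, so this is an N-position: the player to move can win.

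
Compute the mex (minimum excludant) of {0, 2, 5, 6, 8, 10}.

0 is in the set but 1 is not, so the mex is 1.

1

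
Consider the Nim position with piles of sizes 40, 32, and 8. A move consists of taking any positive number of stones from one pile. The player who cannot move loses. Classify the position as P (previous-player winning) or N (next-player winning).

P-position

Compute the nim-sum pairwise:
40 XOR 32 = 8
8 XOR 8 = 0
The nim-sum is 0, so this is a P-position: the player to move is in a losing position under optimal play.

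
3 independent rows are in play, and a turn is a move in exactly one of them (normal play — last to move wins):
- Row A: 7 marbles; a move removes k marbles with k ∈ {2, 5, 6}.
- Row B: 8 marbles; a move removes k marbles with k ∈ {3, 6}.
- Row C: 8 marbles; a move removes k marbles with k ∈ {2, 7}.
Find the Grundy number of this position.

Grundy values for row A (subtraction set {2, 5, 6}):
g(0) = mex{} = 0
g(1) = mex{} = 0
g(2) = mex{0} = 1
g(3) = mex{0} = 1
g(4) = mex{1} = 0
g(5) = mex{0,1} = 2
g(6) = mex{0} = 1
g(7) = mex{0,1,2} = 3
So g(7) = 3.
Grundy values for row B (subtraction set {3, 6}):
g(0) = mex{} = 0
g(1) = mex{} = 0
g(2) = mex{} = 0
g(3) = mex{0} = 1
g(4) = mex{0} = 1
g(5) = mex{0} = 1
g(6) = mex{0,1} = 2
g(7) = mex{0,1} = 2
g(8) = mex{0,1} = 2
So g(8) = 2.
For row C, compute g(0), g(1), … with moves {2, 7}:
k:     0  1  2  3  4  5  6  7  8
g(k):  0  0  1  1  0  0  1  1  2
So g(8) = 2.
The value of a disjunctive sum is the nim-sum of the parts.
Combined value = 3 ⊕ 2 ⊕ 2 = 3.

3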